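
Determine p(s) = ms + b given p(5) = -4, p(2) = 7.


p(s) = ms + b. Using p(5)=-4, p(2)=7:
m = (-4 - 7)/(5 - 2) = -11/3 = -11/3
b = -4 - m*(5) = -4 + 55/3 = 43/3
p(s) = -(11/3)s + (43/3)


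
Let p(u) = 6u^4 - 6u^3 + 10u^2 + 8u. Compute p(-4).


Using direct substitution:
  6 * (-4)^4 = 1536
  -6 * (-4)^3 = 384
  10 * (-4)^2 = 160
  8 * (-4)^1 = -32
  constant: 0
Sum = 1536 + 384 + 160 - 32 + 0 = 2048


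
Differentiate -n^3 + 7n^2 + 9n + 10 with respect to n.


Apply the power rule term by term:
  d/dn(-n^3) = -3n^2
  d/dn(7n^2) = 14n
  d/dn(9n) = 9
  d/dn(10) = 0
p'(n) = -3n^2 + 14n + 9


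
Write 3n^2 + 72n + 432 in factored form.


Roots satisfy r1 + r2 = -b/a = -24 and r1*r2 = c/a = 144.
So r1 = -12, r2 = -12.
3n^2 + 72n + 432 = 3(n - r1)(n - r2) = 3(n + 12)(n + 12)


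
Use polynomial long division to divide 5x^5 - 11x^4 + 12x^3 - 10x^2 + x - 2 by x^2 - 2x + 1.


(5x^5 - 11x^4 + 12x^3 - 10x^2 + x - 2) / (x^2 - 2x + 1)
Step 1: 5x^3 * (x^2 - 2x + 1) = 5x^5 - 10x^4 + 5x^3; subtract.
Step 2: -x^2 * (x^2 - 2x + 1) = -x^4 + 2x^3 - x^2; subtract.
Step 3: 5x * (x^2 - 2x + 1) = 5x^3 - 10x^2 + 5x; subtract.
Step 4: 1 * (x^2 - 2x + 1) = x^2 - 2x + 1; subtract.
Quotient: 5x^3 - x^2 + 5x + 1, Remainder: -2x - 3


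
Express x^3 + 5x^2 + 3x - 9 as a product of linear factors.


Try integer roots (divisors of -9). x=1: p(1)=0.
Divide out (x - 1): quotient is x^2 + 6x + 9.
Factor the quadratic: (x + 3)(x + 3)
Result: (x - 1)(x + 3)(x + 3)


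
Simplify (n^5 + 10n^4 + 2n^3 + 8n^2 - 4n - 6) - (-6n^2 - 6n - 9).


Distribute the minus sign:
  (n^5 + 10n^4 + 2n^3 + 8n^2 - 4n - 6)
- (-6n^2 - 6n - 9)
Negate second polynomial: 6n^2 + 6n + 9
Add: n^5 + 10n^4 + 2n^3 + 14n^2 + 2n + 3


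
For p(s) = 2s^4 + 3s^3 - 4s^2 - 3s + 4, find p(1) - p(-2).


p(1) = 2
p(-2) = 2
p(1) - p(-2) = 2 - 2 = 0


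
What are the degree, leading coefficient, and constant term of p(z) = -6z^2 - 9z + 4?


Highest power of z is 2, with coefficient -6. Constant term is 4.
Degree = 2, leading coefficient = -6, constant term = 4


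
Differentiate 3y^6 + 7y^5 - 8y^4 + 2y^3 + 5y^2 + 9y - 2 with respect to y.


Apply the power rule term by term:
  d/dy(3y^6) = 18y^5
  d/dy(7y^5) = 35y^4
  d/dy(-8y^4) = -32y^3
  d/dy(2y^3) = 6y^2
  d/dy(5y^2) = 10y
  d/dy(9y) = 9
  d/dy(-2) = 0
p'(y) = 18y^5 + 35y^4 - 32y^3 + 6y^2 + 10y + 9


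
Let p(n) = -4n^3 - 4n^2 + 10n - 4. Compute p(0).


Using direct substitution:
  -4 * (0)^3 = 0
  -4 * (0)^2 = 0
  10 * (0)^1 = 0
  constant: -4
Sum = 0 + 0 + 0 - 4 = -4


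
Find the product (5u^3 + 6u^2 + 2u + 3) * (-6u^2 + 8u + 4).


Distribute each term of the first polynomial:
  (5u^3)(-6u^2 + 8u + 4) = -30u^5 + 40u^4 + 20u^3
  (6u^2)(-6u^2 + 8u + 4) = -36u^4 + 48u^3 + 24u^2
  (2u)(-6u^2 + 8u + 4) = -12u^3 + 16u^2 + 8u
  (3)(-6u^2 + 8u + 4) = -18u^2 + 24u + 12
Sum: -30u^5 + 4u^4 + 56u^3 + 22u^2 + 32u + 12


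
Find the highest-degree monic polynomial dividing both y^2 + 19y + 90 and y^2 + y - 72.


Factor each:
  y^2 + 19y + 90 = (y + 9)(y + 10)
  y^2 + y - 72 = (y + 9)(y - 8)
Common monic factor: y + 9


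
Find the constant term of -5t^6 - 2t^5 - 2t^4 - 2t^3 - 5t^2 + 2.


Read off the constant term: 2


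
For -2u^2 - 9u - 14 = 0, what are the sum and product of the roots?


For au^2+bu+c=0: sum = -b/a, product = c/a.
a=-2, b=-9, c=-14
Sum = -(-9)/-2 = -9/2
Product = (-14)/-2 = 7


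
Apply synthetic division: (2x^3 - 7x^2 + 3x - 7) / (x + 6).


Synthetic division with c = -6. Coefficients: 2, -7, 3, -7
Bring down 2.
  2 * -6 = -12; -12 - 7 = -19
  -19 * -6 = 114; 114 + 3 = 117
  117 * -6 = -702; -702 - 7 = -709
Quotient: 2x^2 - 19x + 117, Remainder: -709


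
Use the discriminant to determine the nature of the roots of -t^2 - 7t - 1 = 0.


D = b^2 - 4ac = (-7)^2 - 4(-1)(-1) = 49 - 4 = 45
Since D > 0: two distinct irrational roots


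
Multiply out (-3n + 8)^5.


Expand (-3n + 8)^5 by repeated multiplication:
  (-3n + 8)^2 = 9n^2 - 48n + 64
  (-3n + 8)^3 = -27n^3 + 216n^2 - 576n + 512
  (-3n + 8)^4 = 81n^4 - 864n^3 + 3456n^2 - 6144n + 4096
= -243n^5 + 3240n^4 - 17280n^3 + 46080n^2 - 61440n + 32768


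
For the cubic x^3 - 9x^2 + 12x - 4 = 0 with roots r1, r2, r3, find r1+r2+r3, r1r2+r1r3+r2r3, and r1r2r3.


Monic cubic x^3+bx^2+cx+d=0: sum=-b, pairwise sum=c, product=-d.
b=-9, c=12, d=-4
r1+r2+r3 = 9
r1r2+r1r3+r2r3 = 12
r1r2r3 = 4


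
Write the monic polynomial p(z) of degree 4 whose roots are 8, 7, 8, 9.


p(z) = (z - 8)(z - 7)(z - 8)(z - 9)
Expand: z^4 - 32z^3 + 383z^2 - 2032z + 4032


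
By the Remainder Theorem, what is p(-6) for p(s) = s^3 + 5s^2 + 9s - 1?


By the Remainder Theorem, the remainder equals p(-6):
  1*(-6)^3 = -216
  5*(-6)^2 = 180
  9*(-6)^1 = -54
  constant: -1
Sum: -216 + 180 - 54 - 1 = -91


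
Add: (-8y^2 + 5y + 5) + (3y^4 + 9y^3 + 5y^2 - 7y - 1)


Align terms by degree and add:
  -8y^2 + 5y + 5
+ 3y^4 + 9y^3 + 5y^2 - 7y - 1
= 3y^4 + 9y^3 - 3y^2 - 2y + 4


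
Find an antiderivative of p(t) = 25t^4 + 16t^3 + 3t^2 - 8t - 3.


Reverse power rule on each term:
  ∫ 25t^4 dt = 5t^5
  ∫ 16t^3 dt = 4t^4
  ∫ 3t^2 dt = t^3
  ∫ -8t dt = -4t^2
  ∫ -3 dt = -3t
F(t) = 5t^5 + 4t^4 + t^3 - 4t^2 - 3t + C


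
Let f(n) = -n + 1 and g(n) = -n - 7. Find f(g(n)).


Substitute g(n) into f:
f(g(n)) = -1*(-n - 7) + 1
Expand and combine: n + 8


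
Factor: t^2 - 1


Roots satisfy r1 + r2 = -b/a = 0 and r1*r2 = c/a = -1.
So r1 = -1, r2 = 1.
t^2 - 1 = (t - r1)(t - r2) = (t + 1)(t - 1)


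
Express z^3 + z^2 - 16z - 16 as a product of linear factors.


Try integer roots (divisors of -16). z=4: p(4)=0.
Divide out (z - 4): quotient is z^2 + 5z + 4.
Factor the quadratic: (z + 4)(z + 1)
Result: (z - 4)(z + 4)(z + 1)


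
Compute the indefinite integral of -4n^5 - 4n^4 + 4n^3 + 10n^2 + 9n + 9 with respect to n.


Reverse power rule on each term:
  ∫ -4n^5 dn = -(2/3)n^6
  ∫ -4n^4 dn = -(4/5)n^5
  ∫ 4n^3 dn = n^4
  ∫ 10n^2 dn = (10/3)n^3
  ∫ 9n dn = (9/2)n^2
  ∫ 9 dn = 9n
F(n) = -(2/3)n^6 - (4/5)n^5 + n^4 + (10/3)n^3 + (9/2)n^2 + 9n + C


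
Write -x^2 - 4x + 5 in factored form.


Roots satisfy r1 + r2 = -b/a = -4 and r1*r2 = c/a = -5.
So r1 = 1, r2 = -5.
-x^2 - 4x + 5 = -(x - r1)(x - r2) = -(x - 1)(x + 5)


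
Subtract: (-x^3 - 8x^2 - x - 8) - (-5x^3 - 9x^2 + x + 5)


Distribute the minus sign:
  (-x^3 - 8x^2 - x - 8)
- (-5x^3 - 9x^2 + x + 5)
Negate second polynomial: 5x^3 + 9x^2 - x - 5
Add: 4x^3 + x^2 - 2x - 13


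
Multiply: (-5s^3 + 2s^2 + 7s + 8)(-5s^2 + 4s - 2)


Distribute each term of the first polynomial:
  (-5s^3)(-5s^2 + 4s - 2) = 25s^5 - 20s^4 + 10s^3
  (2s^2)(-5s^2 + 4s - 2) = -10s^4 + 8s^3 - 4s^2
  (7s)(-5s^2 + 4s - 2) = -35s^3 + 28s^2 - 14s
  (8)(-5s^2 + 4s - 2) = -40s^2 + 32s - 16
Sum: 25s^5 - 30s^4 - 17s^3 - 16s^2 + 18s - 16


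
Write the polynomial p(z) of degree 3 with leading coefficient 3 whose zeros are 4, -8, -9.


p(z) = 3(z - 4)(z + 8)(z + 9)
Expand: 3z^3 + 39z^2 + 12z - 864


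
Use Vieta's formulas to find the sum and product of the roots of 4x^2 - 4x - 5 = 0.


For ax^2+bx+c=0: sum = -b/a, product = c/a.
a=4, b=-4, c=-5
Sum = -(-4)/4 = 1
Product = (-5)/4 = -5/4


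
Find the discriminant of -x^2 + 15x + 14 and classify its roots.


D = b^2 - 4ac = (15)^2 - 4(-1)(14) = 225 + 56 = 281
Since D > 0: two distinct irrational roots


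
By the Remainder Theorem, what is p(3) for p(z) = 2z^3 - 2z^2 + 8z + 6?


By the Remainder Theorem, the remainder equals p(3):
  2*(3)^3 = 54
  -2*(3)^2 = -18
  8*(3)^1 = 24
  constant: 6
Sum: 54 - 18 + 24 + 6 = 66


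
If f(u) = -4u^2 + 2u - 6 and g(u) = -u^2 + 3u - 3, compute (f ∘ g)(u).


Substitute g(u) into f:
f(g(u)) = -4*(-u^2 + 3u - 3)^2 + 2*(-u^2 + 3u - 3) + (-6)
(-u^2 + 3u - 3)^2 = u^4 - 6u^3 + 15u^2 - 18u + 9
Expand and combine: -4u^4 + 24u^3 - 62u^2 + 78u - 48


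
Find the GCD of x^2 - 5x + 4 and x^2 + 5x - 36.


Factor each:
  x^2 - 5x + 4 = (x - 4)(x - 1)
  x^2 + 5x - 36 = (x - 4)(x + 9)
Common monic factor: x - 4


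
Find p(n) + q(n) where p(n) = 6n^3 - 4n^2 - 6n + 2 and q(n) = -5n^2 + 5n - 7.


Align terms by degree and add:
  6n^3 - 4n^2 - 6n + 2
  -5n^2 + 5n - 7
= 6n^3 - 9n^2 - n - 5


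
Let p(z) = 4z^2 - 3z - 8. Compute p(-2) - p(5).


p(-2) = 14
p(5) = 77
p(-2) - p(5) = 14 - 77 = -63


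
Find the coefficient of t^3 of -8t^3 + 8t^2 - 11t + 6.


Read off the coefficient of t^3: -8


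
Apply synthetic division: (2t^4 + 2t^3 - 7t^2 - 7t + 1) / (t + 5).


Synthetic division with c = -5. Coefficients: 2, 2, -7, -7, 1
Bring down 2.
  2 * -5 = -10; -10 + 2 = -8
  -8 * -5 = 40; 40 - 7 = 33
  33 * -5 = -165; -165 - 7 = -172
  -172 * -5 = 860; 860 + 1 = 861
Quotient: 2t^3 - 8t^2 + 33t - 172, Remainder: 861


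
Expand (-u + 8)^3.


Expand (-u + 8)^3 by repeated multiplication:
  (-u + 8)^2 = u^2 - 16u + 64
= -u^3 + 24u^2 - 192u + 512


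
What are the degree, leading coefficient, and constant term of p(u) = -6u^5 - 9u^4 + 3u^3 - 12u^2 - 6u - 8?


Highest power of u is 5, with coefficient -6. Constant term is -8.
Degree = 5, leading coefficient = -6, constant term = -8


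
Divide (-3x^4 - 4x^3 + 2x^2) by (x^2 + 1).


(-3x^4 - 4x^3 + 2x^2) / (x^2 + 1)
Step 1: -3x^2 * (x^2 + 1) = -3x^4 - 3x^2; subtract.
Step 2: -4x * (x^2 + 1) = -4x^3 - 4x; subtract.
Step 3: 5 * (x^2 + 1) = 5x^2 + 5; subtract.
Quotient: -3x^2 - 4x + 5, Remainder: 4x - 5


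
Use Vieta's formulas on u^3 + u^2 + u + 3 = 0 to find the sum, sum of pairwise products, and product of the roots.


Monic cubic u^3+bu^2+cu+d=0: sum=-b, pairwise sum=c, product=-d.
b=1, c=1, d=3
r1+r2+r3 = -1
r1r2+r1r3+r2r3 = 1
r1r2r3 = -3


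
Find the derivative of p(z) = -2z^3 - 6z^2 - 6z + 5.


Apply the power rule term by term:
  d/dz(-2z^3) = -6z^2
  d/dz(-6z^2) = -12z
  d/dz(-6z) = -6
  d/dz(5) = 0
p'(z) = -6z^2 - 12z - 6


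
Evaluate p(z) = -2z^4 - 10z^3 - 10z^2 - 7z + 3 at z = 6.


Using direct substitution:
  -2 * (6)^4 = -2592
  -10 * (6)^3 = -2160
  -10 * (6)^2 = -360
  -7 * (6)^1 = -42
  constant: 3
Sum = -2592 - 2160 - 360 - 42 + 3 = -5151


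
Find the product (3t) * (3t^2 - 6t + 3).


Distribute each term of the first polynomial:
  (3t)(3t^2 - 6t + 3) = 9t^3 - 18t^2 + 9t
Sum: 9t^3 - 18t^2 + 9t


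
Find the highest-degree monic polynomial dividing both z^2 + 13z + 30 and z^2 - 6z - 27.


Factor each:
  z^2 + 13z + 30 = (z + 3)(z + 10)
  z^2 - 6z - 27 = (z + 3)(z - 9)
Common monic factor: z + 3


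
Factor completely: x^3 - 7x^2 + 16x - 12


Try integer roots (divisors of -12). x=2: p(2)=0.
Divide out (x - 2): quotient is x^2 - 5x + 6.
Factor the quadratic: (x - 3)(x - 2)
Result: (x - 2)(x - 3)(x - 2)


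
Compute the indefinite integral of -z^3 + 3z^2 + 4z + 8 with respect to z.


Reverse power rule on each term:
  ∫ -z^3 dz = -(1/4)z^4
  ∫ 3z^2 dz = z^3
  ∫ 4z dz = 2z^2
  ∫ 8 dz = 8z
F(z) = -(1/4)z^4 + z^3 + 2z^2 + 8z + C


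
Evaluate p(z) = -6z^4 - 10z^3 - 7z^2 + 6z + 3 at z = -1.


Using direct substitution:
  -6 * (-1)^4 = -6
  -10 * (-1)^3 = 10
  -7 * (-1)^2 = -7
  6 * (-1)^1 = -6
  constant: 3
Sum = -6 + 10 - 7 - 6 + 3 = -6


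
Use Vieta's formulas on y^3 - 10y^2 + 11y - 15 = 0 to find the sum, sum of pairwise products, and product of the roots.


Monic cubic y^3+by^2+cy+d=0: sum=-b, pairwise sum=c, product=-d.
b=-10, c=11, d=-15
r1+r2+r3 = 10
r1r2+r1r3+r2r3 = 11
r1r2r3 = 15


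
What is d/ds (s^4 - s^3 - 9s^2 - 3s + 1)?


Apply the power rule term by term:
  d/ds(s^4) = 4s^3
  d/ds(-s^3) = -3s^2
  d/ds(-9s^2) = -18s
  d/ds(-3s) = -3
  d/ds(1) = 0
p'(s) = 4s^3 - 3s^2 - 18s - 3


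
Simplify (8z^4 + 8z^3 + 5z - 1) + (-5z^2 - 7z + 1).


Align terms by degree and add:
  8z^4 + 8z^3 + 5z - 1
  -5z^2 - 7z + 1
= 8z^4 + 8z^3 - 5z^2 - 2z


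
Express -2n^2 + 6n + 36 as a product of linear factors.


Roots satisfy r1 + r2 = -b/a = 3 and r1*r2 = c/a = -18.
So r1 = -3, r2 = 6.
-2n^2 + 6n + 36 = -2(n - r1)(n - r2) = -2(n + 3)(n - 6)


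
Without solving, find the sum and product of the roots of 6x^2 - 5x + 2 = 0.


For ax^2+bx+c=0: sum = -b/a, product = c/a.
a=6, b=-5, c=2
Sum = -(-5)/6 = 5/6
Product = (2)/6 = 1/3


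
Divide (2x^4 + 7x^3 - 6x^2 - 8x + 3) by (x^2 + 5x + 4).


(2x^4 + 7x^3 - 6x^2 - 8x + 3) / (x^2 + 5x + 4)
Step 1: 2x^2 * (x^2 + 5x + 4) = 2x^4 + 10x^3 + 8x^2; subtract.
Step 2: -3x * (x^2 + 5x + 4) = -3x^3 - 15x^2 - 12x; subtract.
Step 3: 1 * (x^2 + 5x + 4) = x^2 + 5x + 4; subtract.
Quotient: 2x^2 - 3x + 1, Remainder: -x - 1


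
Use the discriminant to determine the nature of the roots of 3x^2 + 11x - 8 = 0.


D = b^2 - 4ac = (11)^2 - 4(3)(-8) = 121 + 96 = 217
Since D > 0: two distinct irrational roots


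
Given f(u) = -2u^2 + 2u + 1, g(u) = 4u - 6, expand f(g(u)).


Substitute g(u) into f:
f(g(u)) = -2*(4u - 6)^2 + 2*(4u - 6) + 1
(4u - 6)^2 = 16u^2 - 48u + 36
Expand and combine: -32u^2 + 104u - 83


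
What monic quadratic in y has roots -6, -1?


p(y) = (y + 6)(y + 1)
Expand: y^2 + 7y + 6


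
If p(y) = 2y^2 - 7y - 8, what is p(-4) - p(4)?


p(-4) = 52
p(4) = -4
p(-4) - p(4) = 52 + 4 = 56


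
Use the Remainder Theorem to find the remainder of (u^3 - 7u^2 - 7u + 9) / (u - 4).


By the Remainder Theorem, the remainder equals p(4):
  1*(4)^3 = 64
  -7*(4)^2 = -112
  -7*(4)^1 = -28
  constant: 9
Sum: 64 - 112 - 28 + 9 = -67


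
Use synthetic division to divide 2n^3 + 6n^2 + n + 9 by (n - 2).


Synthetic division with c = 2. Coefficients: 2, 6, 1, 9
Bring down 2.
  2 * 2 = 4; 4 + 6 = 10
  10 * 2 = 20; 20 + 1 = 21
  21 * 2 = 42; 42 + 9 = 51
Quotient: 2n^2 + 10n + 21, Remainder: 51


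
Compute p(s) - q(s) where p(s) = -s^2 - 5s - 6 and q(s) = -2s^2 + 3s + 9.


Distribute the minus sign:
  (-s^2 - 5s - 6)
- (-2s^2 + 3s + 9)
Negate second polynomial: 2s^2 - 3s - 9
Add: s^2 - 8s - 15


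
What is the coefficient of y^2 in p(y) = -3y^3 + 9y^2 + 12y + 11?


Read off the coefficient of y^2: 9


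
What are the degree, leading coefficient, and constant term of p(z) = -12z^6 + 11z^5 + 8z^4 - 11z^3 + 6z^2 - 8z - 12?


Highest power of z is 6, with coefficient -12. Constant term is -12.
Degree = 6, leading coefficient = -12, constant term = -12


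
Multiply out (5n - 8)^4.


Expand (5n - 8)^4 by repeated multiplication:
  (5n - 8)^2 = 25n^2 - 80n + 64
  (5n - 8)^3 = 125n^3 - 600n^2 + 960n - 512
= 625n^4 - 4000n^3 + 9600n^2 - 10240n + 4096


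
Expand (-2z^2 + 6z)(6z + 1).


Distribute each term of the first polynomial:
  (-2z^2)(6z + 1) = -12z^3 - 2z^2
  (6z)(6z + 1) = 36z^2 + 6z
Sum: -12z^3 + 34z^2 + 6z


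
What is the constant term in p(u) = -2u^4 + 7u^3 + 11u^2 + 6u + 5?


Read off the constant term: 5


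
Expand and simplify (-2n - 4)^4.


Expand (-2n - 4)^4 by repeated multiplication:
  (-2n - 4)^2 = 4n^2 + 16n + 16
  (-2n - 4)^3 = -8n^3 - 48n^2 - 96n - 64
= 16n^4 + 128n^3 + 384n^2 + 512n + 256


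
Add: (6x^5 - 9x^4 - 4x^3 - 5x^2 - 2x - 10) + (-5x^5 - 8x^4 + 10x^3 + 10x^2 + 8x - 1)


Align terms by degree and add:
  6x^5 - 9x^4 - 4x^3 - 5x^2 - 2x - 10
  -5x^5 - 8x^4 + 10x^3 + 10x^2 + 8x - 1
= x^5 - 17x^4 + 6x^3 + 5x^2 + 6x - 11


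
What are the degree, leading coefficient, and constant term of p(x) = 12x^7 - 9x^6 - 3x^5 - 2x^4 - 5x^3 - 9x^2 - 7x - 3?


Highest power of x is 7, with coefficient 12. Constant term is -3.
Degree = 7, leading coefficient = 12, constant term = -3


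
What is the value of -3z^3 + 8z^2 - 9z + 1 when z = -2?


Using direct substitution:
  -3 * (-2)^3 = 24
  8 * (-2)^2 = 32
  -9 * (-2)^1 = 18
  constant: 1
Sum = 24 + 32 + 18 + 1 = 75


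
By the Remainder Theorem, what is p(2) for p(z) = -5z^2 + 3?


By the Remainder Theorem, the remainder equals p(2):
  -5*(2)^2 = -20
  0*(2)^1 = 0
  constant: 3
Sum: -20 + 0 + 3 = -17


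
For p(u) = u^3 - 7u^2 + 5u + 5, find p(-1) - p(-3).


p(-1) = -8
p(-3) = -100
p(-1) - p(-3) = -8 + 100 = 92


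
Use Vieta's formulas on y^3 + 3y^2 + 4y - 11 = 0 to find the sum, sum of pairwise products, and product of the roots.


Monic cubic y^3+by^2+cy+d=0: sum=-b, pairwise sum=c, product=-d.
b=3, c=4, d=-11
r1+r2+r3 = -3
r1r2+r1r3+r2r3 = 4
r1r2r3 = 11


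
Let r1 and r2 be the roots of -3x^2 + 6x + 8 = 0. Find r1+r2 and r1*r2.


For ax^2+bx+c=0: sum = -b/a, product = c/a.
a=-3, b=6, c=8
Sum = -(6)/-3 = 2
Product = (8)/-3 = -8/3


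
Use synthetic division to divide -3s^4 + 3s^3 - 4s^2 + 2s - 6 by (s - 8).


Synthetic division with c = 8. Coefficients: -3, 3, -4, 2, -6
Bring down -3.
  -3 * 8 = -24; -24 + 3 = -21
  -21 * 8 = -168; -168 - 4 = -172
  -172 * 8 = -1376; -1376 + 2 = -1374
  -1374 * 8 = -10992; -10992 - 6 = -10998
Quotient: -3s^3 - 21s^2 - 172s - 1374, Remainder: -10998


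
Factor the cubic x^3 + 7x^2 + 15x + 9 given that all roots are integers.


Try integer roots (divisors of 9). x=-3: p(-3)=0.
Divide out (x + 3): quotient is x^2 + 4x + 3.
Factor the quadratic: (x + 1)(x + 3)
Result: (x + 3)(x + 1)(x + 3)


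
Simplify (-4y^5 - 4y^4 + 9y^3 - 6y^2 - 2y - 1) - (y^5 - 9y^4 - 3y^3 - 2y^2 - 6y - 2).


Distribute the minus sign:
  (-4y^5 - 4y^4 + 9y^3 - 6y^2 - 2y - 1)
- (y^5 - 9y^4 - 3y^3 - 2y^2 - 6y - 2)
Negate second polynomial: -y^5 + 9y^4 + 3y^3 + 2y^2 + 6y + 2
Add: -5y^5 + 5y^4 + 12y^3 - 4y^2 + 4y + 1


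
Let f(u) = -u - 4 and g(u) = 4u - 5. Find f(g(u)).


Substitute g(u) into f:
f(g(u)) = -1*(4u - 5) + (-4)
Expand and combine: -4u + 1


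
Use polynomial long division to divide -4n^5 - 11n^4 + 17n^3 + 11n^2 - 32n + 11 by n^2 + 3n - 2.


(-4n^5 - 11n^4 + 17n^3 + 11n^2 - 32n + 11) / (n^2 + 3n - 2)
Step 1: -4n^3 * (n^2 + 3n - 2) = -4n^5 - 12n^4 + 8n^3; subtract.
Step 2: n^2 * (n^2 + 3n - 2) = n^4 + 3n^3 - 2n^2; subtract.
Step 3: 6n * (n^2 + 3n - 2) = 6n^3 + 18n^2 - 12n; subtract.
Step 4: -5 * (n^2 + 3n - 2) = -5n^2 - 15n + 10; subtract.
Quotient: -4n^3 + n^2 + 6n - 5, Remainder: -5n + 1


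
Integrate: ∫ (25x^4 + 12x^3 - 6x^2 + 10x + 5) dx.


Reverse power rule on each term:
  ∫ 25x^4 dx = 5x^5
  ∫ 12x^3 dx = 3x^4
  ∫ -6x^2 dx = -2x^3
  ∫ 10x dx = 5x^2
  ∫ 5 dx = 5x
F(x) = 5x^5 + 3x^4 - 2x^3 + 5x^2 + 5x + C


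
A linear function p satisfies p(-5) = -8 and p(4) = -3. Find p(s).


p(s) = ms + b. Using p(-5)=-8, p(4)=-3:
m = (-8 + 3)/(-5 - 4) = -5/-9 = 5/9
b = -8 - m*(-5) = -8 + 25/9 = -47/9
p(s) = (5/9)s - (47/9)


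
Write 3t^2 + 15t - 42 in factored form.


Roots satisfy r1 + r2 = -b/a = -5 and r1*r2 = c/a = -14.
So r1 = 2, r2 = -7.
3t^2 + 15t - 42 = 3(t - r1)(t - r2) = 3(t - 2)(t + 7)


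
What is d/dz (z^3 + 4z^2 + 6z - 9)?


Apply the power rule term by term:
  d/dz(z^3) = 3z^2
  d/dz(4z^2) = 8z
  d/dz(6z) = 6
  d/dz(-9) = 0
p'(z) = 3z^2 + 8z + 6


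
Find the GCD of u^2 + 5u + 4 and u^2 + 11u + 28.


Factor each:
  u^2 + 5u + 4 = (u + 4)(u + 1)
  u^2 + 11u + 28 = (u + 4)(u + 7)
Common monic factor: u + 4


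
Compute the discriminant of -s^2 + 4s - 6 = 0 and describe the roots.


D = b^2 - 4ac = (4)^2 - 4(-1)(-6) = 16 - 24 = -8
Since D < 0: two complex conjugate roots (no real roots)


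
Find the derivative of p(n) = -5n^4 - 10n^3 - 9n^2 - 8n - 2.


Apply the power rule term by term:
  d/dn(-5n^4) = -20n^3
  d/dn(-10n^3) = -30n^2
  d/dn(-9n^2) = -18n
  d/dn(-8n) = -8
  d/dn(-2) = 0
p'(n) = -20n^3 - 30n^2 - 18n - 8


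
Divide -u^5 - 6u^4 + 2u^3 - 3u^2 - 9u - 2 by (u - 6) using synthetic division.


Synthetic division with c = 6. Coefficients: -1, -6, 2, -3, -9, -2
Bring down -1.
  -1 * 6 = -6; -6 - 6 = -12
  -12 * 6 = -72; -72 + 2 = -70
  -70 * 6 = -420; -420 - 3 = -423
  -423 * 6 = -2538; -2538 - 9 = -2547
  -2547 * 6 = -15282; -15282 - 2 = -15284
Quotient: -u^4 - 12u^3 - 70u^2 - 423u - 2547, Remainder: -15284


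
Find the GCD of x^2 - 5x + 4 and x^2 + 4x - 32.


Factor each:
  x^2 - 5x + 4 = (x - 4)(x - 1)
  x^2 + 4x - 32 = (x - 4)(x + 8)
Common monic factor: x - 4


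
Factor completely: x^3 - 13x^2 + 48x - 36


Try integer roots (divisors of -36). x=6: p(6)=0.
Divide out (x - 6): quotient is x^2 - 7x + 6.
Factor the quadratic: (x - 6)(x - 1)
Result: (x - 6)(x - 6)(x - 1)


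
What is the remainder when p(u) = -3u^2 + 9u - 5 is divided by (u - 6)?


By the Remainder Theorem, the remainder equals p(6):
  -3*(6)^2 = -108
  9*(6)^1 = 54
  constant: -5
Sum: -108 + 54 - 5 = -59


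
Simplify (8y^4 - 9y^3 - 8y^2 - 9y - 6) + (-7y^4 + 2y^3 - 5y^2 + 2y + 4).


Align terms by degree and add:
  8y^4 - 9y^3 - 8y^2 - 9y - 6
  -7y^4 + 2y^3 - 5y^2 + 2y + 4
= y^4 - 7y^3 - 13y^2 - 7y - 2


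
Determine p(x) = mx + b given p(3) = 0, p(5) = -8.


p(x) = mx + b. Using p(3)=0, p(5)=-8:
m = (0 + 8)/(3 - 5) = 8/-2 = -4
b = 0 - m*(3) = 0 + 12 = 12
p(x) = -4x + 12


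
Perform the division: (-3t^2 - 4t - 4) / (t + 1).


(-3t^2 - 4t - 4) / (t + 1)
Step 1: -3t * (t + 1) = -3t^2 - 3t; subtract.
Step 2: -1 * (t + 1) = -t - 1; subtract.
Quotient: -3t - 1, Remainder: -3


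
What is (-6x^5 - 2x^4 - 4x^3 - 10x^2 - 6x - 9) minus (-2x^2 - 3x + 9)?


Distribute the minus sign:
  (-6x^5 - 2x^4 - 4x^3 - 10x^2 - 6x - 9)
- (-2x^2 - 3x + 9)
Negate second polynomial: 2x^2 + 3x - 9
Add: -6x^5 - 2x^4 - 4x^3 - 8x^2 - 3x - 18


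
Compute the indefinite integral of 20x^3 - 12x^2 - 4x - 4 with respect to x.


Reverse power rule on each term:
  ∫ 20x^3 dx = 5x^4
  ∫ -12x^2 dx = -4x^3
  ∫ -4x dx = -2x^2
  ∫ -4 dx = -4x
F(x) = 5x^4 - 4x^3 - 2x^2 - 4x + C


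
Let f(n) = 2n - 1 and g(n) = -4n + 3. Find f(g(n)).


Substitute g(n) into f:
f(g(n)) = 2*(-4n + 3) + (-1)
Expand and combine: -8n + 5


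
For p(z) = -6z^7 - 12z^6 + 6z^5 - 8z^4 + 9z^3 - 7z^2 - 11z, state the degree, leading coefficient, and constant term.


Highest power of z is 7, with coefficient -6. Constant term is 0.
Degree = 7, leading coefficient = -6, constant term = 0


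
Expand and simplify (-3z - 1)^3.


Expand (-3z - 1)^3 by repeated multiplication:
  (-3z - 1)^2 = 9z^2 + 6z + 1
= -27z^3 - 27z^2 - 9z - 1


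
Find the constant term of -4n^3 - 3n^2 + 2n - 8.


Read off the constant term: -8


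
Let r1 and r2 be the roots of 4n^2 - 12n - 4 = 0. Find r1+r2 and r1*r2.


For an^2+bn+c=0: sum = -b/a, product = c/a.
a=4, b=-12, c=-4
Sum = -(-12)/4 = 3
Product = (-4)/4 = -1


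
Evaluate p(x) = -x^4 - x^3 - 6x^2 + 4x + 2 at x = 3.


Using direct substitution:
  -1 * (3)^4 = -81
  -1 * (3)^3 = -27
  -6 * (3)^2 = -54
  4 * (3)^1 = 12
  constant: 2
Sum = -81 - 27 - 54 + 12 + 2 = -148


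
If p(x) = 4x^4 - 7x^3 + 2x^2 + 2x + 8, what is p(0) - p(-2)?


p(0) = 8
p(-2) = 132
p(0) - p(-2) = 8 - 132 = -124


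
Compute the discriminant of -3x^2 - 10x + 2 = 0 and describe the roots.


D = b^2 - 4ac = (-10)^2 - 4(-3)(2) = 100 + 24 = 124
Since D > 0: two distinct irrational roots


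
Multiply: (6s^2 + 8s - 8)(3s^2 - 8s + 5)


Distribute each term of the first polynomial:
  (6s^2)(3s^2 - 8s + 5) = 18s^4 - 48s^3 + 30s^2
  (8s)(3s^2 - 8s + 5) = 24s^3 - 64s^2 + 40s
  (-8)(3s^2 - 8s + 5) = -24s^2 + 64s - 40
Sum: 18s^4 - 24s^3 - 58s^2 + 104s - 40


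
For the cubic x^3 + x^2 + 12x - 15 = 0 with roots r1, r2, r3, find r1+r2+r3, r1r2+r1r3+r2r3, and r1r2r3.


Monic cubic x^3+bx^2+cx+d=0: sum=-b, pairwise sum=c, product=-d.
b=1, c=12, d=-15
r1+r2+r3 = -1
r1r2+r1r3+r2r3 = 12
r1r2r3 = 15


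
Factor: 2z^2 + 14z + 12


Roots satisfy r1 + r2 = -b/a = -7 and r1*r2 = c/a = 6.
So r1 = -6, r2 = -1.
2z^2 + 14z + 12 = 2(z - r1)(z - r2) = 2(z + 6)(z + 1)


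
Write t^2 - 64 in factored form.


Roots satisfy r1 + r2 = -b/a = 0 and r1*r2 = c/a = -64.
So r1 = -8, r2 = 8.
t^2 - 64 = (t - r1)(t - r2) = (t + 8)(t - 8)


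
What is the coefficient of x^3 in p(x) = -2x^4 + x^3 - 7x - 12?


Read off the coefficient of x^3: 1


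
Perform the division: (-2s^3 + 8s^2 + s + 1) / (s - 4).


(-2s^3 + 8s^2 + s + 1) / (s - 4)
Step 1: -2s^2 * (s - 4) = -2s^3 + 8s^2; subtract.
Step 2: 0 * (s - 4) = 0; subtract.
Step 3: 1 * (s - 4) = s - 4; subtract.
Quotient: -2s^2 + 1, Remainder: 5


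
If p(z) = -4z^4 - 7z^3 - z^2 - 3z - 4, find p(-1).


Using direct substitution:
  -4 * (-1)^4 = -4
  -7 * (-1)^3 = 7
  -1 * (-1)^2 = -1
  -3 * (-1)^1 = 3
  constant: -4
Sum = -4 + 7 - 1 + 3 - 4 = 1


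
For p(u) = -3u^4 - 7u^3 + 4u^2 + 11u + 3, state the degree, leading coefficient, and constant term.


Highest power of u is 4, with coefficient -3. Constant term is 3.
Degree = 4, leading coefficient = -3, constant term = 3


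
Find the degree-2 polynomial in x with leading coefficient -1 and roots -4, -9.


p(x) = -(x + 4)(x + 9)
Expand: -x^2 - 13x - 36


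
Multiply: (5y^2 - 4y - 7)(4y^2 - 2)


Distribute each term of the first polynomial:
  (5y^2)(4y^2 - 2) = 20y^4 - 10y^2
  (-4y)(4y^2 - 2) = -16y^3 + 8y
  (-7)(4y^2 - 2) = -28y^2 + 14
Sum: 20y^4 - 16y^3 - 38y^2 + 8y + 14


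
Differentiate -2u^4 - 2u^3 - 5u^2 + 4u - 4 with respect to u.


Apply the power rule term by term:
  d/du(-2u^4) = -8u^3
  d/du(-2u^3) = -6u^2
  d/du(-5u^2) = -10u
  d/du(4u) = 4
  d/du(-4) = 0
p'(u) = -8u^3 - 6u^2 - 10u + 4


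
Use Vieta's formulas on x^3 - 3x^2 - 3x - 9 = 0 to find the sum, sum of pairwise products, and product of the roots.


Monic cubic x^3+bx^2+cx+d=0: sum=-b, pairwise sum=c, product=-d.
b=-3, c=-3, d=-9
r1+r2+r3 = 3
r1r2+r1r3+r2r3 = -3
r1r2r3 = 9


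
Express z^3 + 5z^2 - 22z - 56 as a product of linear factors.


Try integer roots (divisors of -56). z=4: p(4)=0.
Divide out (z - 4): quotient is z^2 + 9z + 14.
Factor the quadratic: (z + 7)(z + 2)
Result: (z - 4)(z + 7)(z + 2)


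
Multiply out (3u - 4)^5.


Expand (3u - 4)^5 by repeated multiplication:
  (3u - 4)^2 = 9u^2 - 24u + 16
  (3u - 4)^3 = 27u^3 - 108u^2 + 144u - 64
  (3u - 4)^4 = 81u^4 - 432u^3 + 864u^2 - 768u + 256
= 243u^5 - 1620u^4 + 4320u^3 - 5760u^2 + 3840u - 1024


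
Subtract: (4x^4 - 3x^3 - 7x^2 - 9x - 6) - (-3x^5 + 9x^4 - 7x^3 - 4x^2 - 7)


Distribute the minus sign:
  (4x^4 - 3x^3 - 7x^2 - 9x - 6)
- (-3x^5 + 9x^4 - 7x^3 - 4x^2 - 7)
Negate second polynomial: 3x^5 - 9x^4 + 7x^3 + 4x^2 + 7
Add: 3x^5 - 5x^4 + 4x^3 - 3x^2 - 9x + 1


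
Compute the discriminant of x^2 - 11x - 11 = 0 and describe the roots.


D = b^2 - 4ac = (-11)^2 - 4(1)(-11) = 121 + 44 = 165
Since D > 0: two distinct irrational roots


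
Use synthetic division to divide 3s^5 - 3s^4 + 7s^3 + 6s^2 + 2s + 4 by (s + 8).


Synthetic division with c = -8. Coefficients: 3, -3, 7, 6, 2, 4
Bring down 3.
  3 * -8 = -24; -24 - 3 = -27
  -27 * -8 = 216; 216 + 7 = 223
  223 * -8 = -1784; -1784 + 6 = -1778
  -1778 * -8 = 14224; 14224 + 2 = 14226
  14226 * -8 = -113808; -113808 + 4 = -113804
Quotient: 3s^4 - 27s^3 + 223s^2 - 1778s + 14226, Remainder: -113804


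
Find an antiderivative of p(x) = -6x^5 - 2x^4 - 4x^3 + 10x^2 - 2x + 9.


Reverse power rule on each term:
  ∫ -6x^5 dx = -x^6
  ∫ -2x^4 dx = -(2/5)x^5
  ∫ -4x^3 dx = -x^4
  ∫ 10x^2 dx = (10/3)x^3
  ∫ -2x dx = -x^2
  ∫ 9 dx = 9x
F(x) = -x^6 - (2/5)x^5 - x^4 + (10/3)x^3 - x^2 + 9x + C


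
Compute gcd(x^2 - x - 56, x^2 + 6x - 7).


Factor each:
  x^2 - x - 56 = (x + 7)(x - 8)
  x^2 + 6x - 7 = (x + 7)(x - 1)
Common monic factor: x + 7


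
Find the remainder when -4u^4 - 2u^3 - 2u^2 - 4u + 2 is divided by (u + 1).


By the Remainder Theorem, the remainder equals p(-1):
  -4*(-1)^4 = -4
  -2*(-1)^3 = 2
  -2*(-1)^2 = -2
  -4*(-1)^1 = 4
  constant: 2
Sum: -4 + 2 - 2 + 4 + 2 = 2


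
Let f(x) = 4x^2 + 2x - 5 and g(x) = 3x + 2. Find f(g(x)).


Substitute g(x) into f:
f(g(x)) = 4*(3x + 2)^2 + 2*(3x + 2) + (-5)
(3x + 2)^2 = 9x^2 + 12x + 4
Expand and combine: 36x^2 + 54x + 15


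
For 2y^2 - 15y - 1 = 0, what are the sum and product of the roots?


For ay^2+by+c=0: sum = -b/a, product = c/a.
a=2, b=-15, c=-1
Sum = -(-15)/2 = 15/2
Product = (-1)/2 = -1/2


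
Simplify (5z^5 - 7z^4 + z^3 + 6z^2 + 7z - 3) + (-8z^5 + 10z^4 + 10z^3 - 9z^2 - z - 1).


Align terms by degree and add:
  5z^5 - 7z^4 + z^3 + 6z^2 + 7z - 3
  -8z^5 + 10z^4 + 10z^3 - 9z^2 - z - 1
= -3z^5 + 3z^4 + 11z^3 - 3z^2 + 6z - 4


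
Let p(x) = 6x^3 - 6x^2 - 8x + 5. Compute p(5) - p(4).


p(5) = 565
p(4) = 261
p(5) - p(4) = 565 - 261 = 304


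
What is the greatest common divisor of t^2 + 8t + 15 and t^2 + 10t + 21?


Factor each:
  t^2 + 8t + 15 = (t + 3)(t + 5)
  t^2 + 10t + 21 = (t + 3)(t + 7)
Common monic factor: t + 3


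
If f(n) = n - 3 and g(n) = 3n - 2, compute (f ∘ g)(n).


Substitute g(n) into f:
f(g(n)) = 1*(3n - 2) + (-3)
Expand and combine: 3n - 5


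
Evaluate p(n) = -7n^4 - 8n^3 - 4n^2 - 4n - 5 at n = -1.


Using direct substitution:
  -7 * (-1)^4 = -7
  -8 * (-1)^3 = 8
  -4 * (-1)^2 = -4
  -4 * (-1)^1 = 4
  constant: -5
Sum = -7 + 8 - 4 + 4 - 5 = -4


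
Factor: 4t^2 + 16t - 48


Roots satisfy r1 + r2 = -b/a = -4 and r1*r2 = c/a = -12.
So r1 = -6, r2 = 2.
4t^2 + 16t - 48 = 4(t - r1)(t - r2) = 4(t + 6)(t - 2)


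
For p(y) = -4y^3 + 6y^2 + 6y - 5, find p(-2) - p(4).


p(-2) = 39
p(4) = -141
p(-2) - p(4) = 39 + 141 = 180


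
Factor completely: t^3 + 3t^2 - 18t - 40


Try integer roots (divisors of -40). t=-5: p(-5)=0.
Divide out (t + 5): quotient is t^2 - 2t - 8.
Factor the quadratic: (t + 2)(t - 4)
Result: (t + 5)(t + 2)(t - 4)


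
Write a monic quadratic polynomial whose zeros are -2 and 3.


p(y) = (y + 2)(y - 3)
Expand: y^2 - y - 6


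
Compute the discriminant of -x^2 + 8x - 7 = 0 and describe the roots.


D = b^2 - 4ac = (8)^2 - 4(-1)(-7) = 64 - 28 = 36
Since D > 0: two distinct rational roots


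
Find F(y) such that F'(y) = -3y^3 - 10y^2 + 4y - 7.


Reverse power rule on each term:
  ∫ -3y^3 dy = -(3/4)y^4
  ∫ -10y^2 dy = -(10/3)y^3
  ∫ 4y dy = 2y^2
  ∫ -7 dy = -7y
F(y) = -(3/4)y^4 - (10/3)y^3 + 2y^2 - 7y + C


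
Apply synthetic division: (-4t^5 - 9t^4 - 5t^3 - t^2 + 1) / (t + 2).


Synthetic division with c = -2. Coefficients: -4, -9, -5, -1, 0, 1
Bring down -4.
  -4 * -2 = 8; 8 - 9 = -1
  -1 * -2 = 2; 2 - 5 = -3
  -3 * -2 = 6; 6 - 1 = 5
  5 * -2 = -10; -10 + 0 = -10
  -10 * -2 = 20; 20 + 1 = 21
Quotient: -4t^4 - t^3 - 3t^2 + 5t - 10, Remainder: 21


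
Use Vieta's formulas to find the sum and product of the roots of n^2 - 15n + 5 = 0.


For an^2+bn+c=0: sum = -b/a, product = c/a.
a=1, b=-15, c=5
Sum = -(-15)/1 = 15
Product = (5)/1 = 5


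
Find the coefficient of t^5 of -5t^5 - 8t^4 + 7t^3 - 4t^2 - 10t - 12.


Read off the coefficient of t^5: -5


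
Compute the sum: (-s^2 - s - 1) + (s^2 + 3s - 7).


Align terms by degree and add:
  -s^2 - s - 1
+ s^2 + 3s - 7
= 2s - 8


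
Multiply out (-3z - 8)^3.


Expand (-3z - 8)^3 by repeated multiplication:
  (-3z - 8)^2 = 9z^2 + 48z + 64
= -27z^3 - 216z^2 - 576z - 512


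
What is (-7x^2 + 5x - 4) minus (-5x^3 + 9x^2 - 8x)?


Distribute the minus sign:
  (-7x^2 + 5x - 4)
- (-5x^3 + 9x^2 - 8x)
Negate second polynomial: 5x^3 - 9x^2 + 8x
Add: 5x^3 - 16x^2 + 13x - 4


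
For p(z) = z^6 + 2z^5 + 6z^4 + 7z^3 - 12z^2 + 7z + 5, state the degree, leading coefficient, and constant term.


Highest power of z is 6, with coefficient 1. Constant term is 5.
Degree = 6, leading coefficient = 1, constant term = 5


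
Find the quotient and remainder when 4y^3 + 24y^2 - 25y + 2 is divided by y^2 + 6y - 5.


(4y^3 + 24y^2 - 25y + 2) / (y^2 + 6y - 5)
Step 1: 4y * (y^2 + 6y - 5) = 4y^3 + 24y^2 - 20y; subtract.
Step 2: 0 * (y^2 + 6y - 5) = 0; subtract.
Quotient: 4y, Remainder: -5y + 2


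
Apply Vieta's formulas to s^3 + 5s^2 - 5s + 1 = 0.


Monic cubic s^3+bs^2+cs+d=0: sum=-b, pairwise sum=c, product=-d.
b=5, c=-5, d=1
r1+r2+r3 = -5
r1r2+r1r3+r2r3 = -5
r1r2r3 = -1


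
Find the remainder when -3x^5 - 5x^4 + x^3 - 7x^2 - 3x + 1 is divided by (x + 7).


By the Remainder Theorem, the remainder equals p(-7):
  -3*(-7)^5 = 50421
  -5*(-7)^4 = -12005
  1*(-7)^3 = -343
  -7*(-7)^2 = -343
  -3*(-7)^1 = 21
  constant: 1
Sum: 50421 - 12005 - 343 - 343 + 21 + 1 = 37752


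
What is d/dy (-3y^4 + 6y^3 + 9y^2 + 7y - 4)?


Apply the power rule term by term:
  d/dy(-3y^4) = -12y^3
  d/dy(6y^3) = 18y^2
  d/dy(9y^2) = 18y
  d/dy(7y) = 7
  d/dy(-4) = 0
p'(y) = -12y^3 + 18y^2 + 18y + 7


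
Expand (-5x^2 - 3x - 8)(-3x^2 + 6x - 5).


Distribute each term of the first polynomial:
  (-5x^2)(-3x^2 + 6x - 5) = 15x^4 - 30x^3 + 25x^2
  (-3x)(-3x^2 + 6x - 5) = 9x^3 - 18x^2 + 15x
  (-8)(-3x^2 + 6x - 5) = 24x^2 - 48x + 40
Sum: 15x^4 - 21x^3 + 31x^2 - 33x + 40


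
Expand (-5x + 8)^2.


Expand (-5x + 8)^2 by repeated multiplication:
= 25x^2 - 80x + 64


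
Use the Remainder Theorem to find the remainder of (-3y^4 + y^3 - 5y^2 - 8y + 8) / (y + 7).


By the Remainder Theorem, the remainder equals p(-7):
  -3*(-7)^4 = -7203
  1*(-7)^3 = -343
  -5*(-7)^2 = -245
  -8*(-7)^1 = 56
  constant: 8
Sum: -7203 - 343 - 245 + 56 + 8 = -7727


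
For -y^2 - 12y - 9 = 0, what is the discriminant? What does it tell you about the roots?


D = b^2 - 4ac = (-12)^2 - 4(-1)(-9) = 144 - 36 = 108
Since D > 0: two distinct irrational roots


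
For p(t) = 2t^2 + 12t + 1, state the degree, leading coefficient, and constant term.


Highest power of t is 2, with coefficient 2. Constant term is 1.
Degree = 2, leading coefficient = 2, constant term = 1


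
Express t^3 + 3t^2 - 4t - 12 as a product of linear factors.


Try integer roots (divisors of -12). t=2: p(2)=0.
Divide out (t - 2): quotient is t^2 + 5t + 6.
Factor the quadratic: (t + 2)(t + 3)
Result: (t - 2)(t + 2)(t + 3)


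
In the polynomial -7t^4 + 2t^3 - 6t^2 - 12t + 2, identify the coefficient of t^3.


Read off the coefficient of t^3: 2


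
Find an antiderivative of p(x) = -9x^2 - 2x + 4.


Reverse power rule on each term:
  ∫ -9x^2 dx = -3x^3
  ∫ -2x dx = -x^2
  ∫ 4 dx = 4x
F(x) = -3x^3 - x^2 + 4x + C


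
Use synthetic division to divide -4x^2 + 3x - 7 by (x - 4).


Synthetic division with c = 4. Coefficients: -4, 3, -7
Bring down -4.
  -4 * 4 = -16; -16 + 3 = -13
  -13 * 4 = -52; -52 - 7 = -59
Quotient: -4x - 13, Remainder: -59


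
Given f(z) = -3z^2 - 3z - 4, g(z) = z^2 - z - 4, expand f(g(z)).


Substitute g(z) into f:
f(g(z)) = -3*(z^2 - z - 4)^2 + (-3)*(z^2 - z - 4) + (-4)
(z^2 - z - 4)^2 = z^4 - 2z^3 - 7z^2 + 8z + 16
Expand and combine: -3z^4 + 6z^3 + 18z^2 - 21z - 40


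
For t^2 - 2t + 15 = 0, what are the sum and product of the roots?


For at^2+bt+c=0: sum = -b/a, product = c/a.
a=1, b=-2, c=15
Sum = -(-2)/1 = 2
Product = (15)/1 = 15


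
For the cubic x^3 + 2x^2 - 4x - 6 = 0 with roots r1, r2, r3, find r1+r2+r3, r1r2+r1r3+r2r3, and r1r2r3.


Monic cubic x^3+bx^2+cx+d=0: sum=-b, pairwise sum=c, product=-d.
b=2, c=-4, d=-6
r1+r2+r3 = -2
r1r2+r1r3+r2r3 = -4
r1r2r3 = 6


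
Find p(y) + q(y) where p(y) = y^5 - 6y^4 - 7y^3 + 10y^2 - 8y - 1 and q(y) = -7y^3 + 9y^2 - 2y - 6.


Align terms by degree and add:
  y^5 - 6y^4 - 7y^3 + 10y^2 - 8y - 1
  -7y^3 + 9y^2 - 2y - 6
= y^5 - 6y^4 - 14y^3 + 19y^2 - 10y - 7


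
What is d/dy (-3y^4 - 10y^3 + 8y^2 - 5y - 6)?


Apply the power rule term by term:
  d/dy(-3y^4) = -12y^3
  d/dy(-10y^3) = -30y^2
  d/dy(8y^2) = 16y
  d/dy(-5y) = -5
  d/dy(-6) = 0
p'(y) = -12y^3 - 30y^2 + 16y - 5


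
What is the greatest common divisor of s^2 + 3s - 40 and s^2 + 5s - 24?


Factor each:
  s^2 + 3s - 40 = (s + 8)(s - 5)
  s^2 + 5s - 24 = (s + 8)(s - 3)
Common monic factor: s + 8


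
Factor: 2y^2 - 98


Roots satisfy r1 + r2 = -b/a = 0 and r1*r2 = c/a = -49.
So r1 = 7, r2 = -7.
2y^2 - 98 = 2(y - r1)(y - r2) = 2(y - 7)(y + 7)


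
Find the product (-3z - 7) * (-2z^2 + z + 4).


Distribute each term of the first polynomial:
  (-3z)(-2z^2 + z + 4) = 6z^3 - 3z^2 - 12z
  (-7)(-2z^2 + z + 4) = 14z^2 - 7z - 28
Sum: 6z^3 + 11z^2 - 19z - 28


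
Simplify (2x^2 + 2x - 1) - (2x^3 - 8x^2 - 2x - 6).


Distribute the minus sign:
  (2x^2 + 2x - 1)
- (2x^3 - 8x^2 - 2x - 6)
Negate second polynomial: -2x^3 + 8x^2 + 2x + 6
Add: -2x^3 + 10x^2 + 4x + 5


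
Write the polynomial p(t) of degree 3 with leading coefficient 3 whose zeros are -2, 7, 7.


p(t) = 3(t + 2)(t - 7)(t - 7)
Expand: 3t^3 - 36t^2 + 63t + 294


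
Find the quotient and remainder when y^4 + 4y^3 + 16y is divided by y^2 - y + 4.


(y^4 + 4y^3 + 16y) / (y^2 - y + 4)
Step 1: y^2 * (y^2 - y + 4) = y^4 - y^3 + 4y^2; subtract.
Step 2: 5y * (y^2 - y + 4) = 5y^3 - 5y^2 + 20y; subtract.
Step 3: 1 * (y^2 - y + 4) = y^2 - y + 4; subtract.
Quotient: y^2 + 5y + 1, Remainder: -3y - 4


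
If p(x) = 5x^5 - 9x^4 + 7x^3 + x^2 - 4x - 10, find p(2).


Using direct substitution:
  5 * (2)^5 = 160
  -9 * (2)^4 = -144
  7 * (2)^3 = 56
  1 * (2)^2 = 4
  -4 * (2)^1 = -8
  constant: -10
Sum = 160 - 144 + 56 + 4 - 8 - 10 = 58


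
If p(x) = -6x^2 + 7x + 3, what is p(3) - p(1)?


p(3) = -30
p(1) = 4
p(3) - p(1) = -30 - 4 = -34


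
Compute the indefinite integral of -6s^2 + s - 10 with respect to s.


Reverse power rule on each term:
  ∫ -6s^2 ds = -2s^3
  ∫ s ds = (1/2)s^2
  ∫ -10 ds = -10s
F(s) = -2s^3 + (1/2)s^2 - 10s + C


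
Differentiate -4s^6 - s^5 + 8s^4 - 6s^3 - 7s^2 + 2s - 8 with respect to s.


Apply the power rule term by term:
  d/ds(-4s^6) = -24s^5
  d/ds(-s^5) = -5s^4
  d/ds(8s^4) = 32s^3
  d/ds(-6s^3) = -18s^2
  d/ds(-7s^2) = -14s
  d/ds(2s) = 2
  d/ds(-8) = 0
p'(s) = -24s^5 - 5s^4 + 32s^3 - 18s^2 - 14s + 2


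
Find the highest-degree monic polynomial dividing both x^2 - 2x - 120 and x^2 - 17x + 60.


Factor each:
  x^2 - 2x - 120 = (x - 12)(x + 10)
  x^2 - 17x + 60 = (x - 12)(x - 5)
Common monic factor: x - 12


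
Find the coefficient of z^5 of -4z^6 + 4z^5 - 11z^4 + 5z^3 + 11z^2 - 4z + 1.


Read off the coefficient of z^5: 4


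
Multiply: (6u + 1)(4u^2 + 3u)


Distribute each term of the first polynomial:
  (6u)(4u^2 + 3u) = 24u^3 + 18u^2
  (1)(4u^2 + 3u) = 4u^2 + 3u
Sum: 24u^3 + 22u^2 + 3u


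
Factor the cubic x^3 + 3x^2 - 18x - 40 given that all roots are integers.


Try integer roots (divisors of -40). x=-2: p(-2)=0.
Divide out (x + 2): quotient is x^2 + x - 20.
Factor the quadratic: (x + 5)(x - 4)
Result: (x + 2)(x + 5)(x - 4)


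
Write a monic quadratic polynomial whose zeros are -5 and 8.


p(n) = (n + 5)(n - 8)
Expand: n^2 - 3n - 40


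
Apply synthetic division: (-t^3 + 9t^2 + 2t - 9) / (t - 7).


Synthetic division with c = 7. Coefficients: -1, 9, 2, -9
Bring down -1.
  -1 * 7 = -7; -7 + 9 = 2
  2 * 7 = 14; 14 + 2 = 16
  16 * 7 = 112; 112 - 9 = 103
Quotient: -t^2 + 2t + 16, Remainder: 103


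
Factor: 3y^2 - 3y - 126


Roots satisfy r1 + r2 = -b/a = 1 and r1*r2 = c/a = -42.
So r1 = -6, r2 = 7.
3y^2 - 3y - 126 = 3(y - r1)(y - r2) = 3(y + 6)(y - 7)


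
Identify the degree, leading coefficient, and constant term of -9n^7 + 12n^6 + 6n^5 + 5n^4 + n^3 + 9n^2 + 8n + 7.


Highest power of n is 7, with coefficient -9. Constant term is 7.
Degree = 7, leading coefficient = -9, constant term = 7


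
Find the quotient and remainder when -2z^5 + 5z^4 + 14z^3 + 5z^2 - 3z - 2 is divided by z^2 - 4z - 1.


(-2z^5 + 5z^4 + 14z^3 + 5z^2 - 3z - 2) / (z^2 - 4z - 1)
Step 1: -2z^3 * (z^2 - 4z - 1) = -2z^5 + 8z^4 + 2z^3; subtract.
Step 2: -3z^2 * (z^2 - 4z - 1) = -3z^4 + 12z^3 + 3z^2; subtract.
Step 3: 0 * (z^2 - 4z - 1) = 0; subtract.
Step 4: 2 * (z^2 - 4z - 1) = 2z^2 - 8z - 2; subtract.
Quotient: -2z^3 - 3z^2 + 2, Remainder: 5z


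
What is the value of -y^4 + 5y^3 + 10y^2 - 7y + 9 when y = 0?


Using direct substitution:
  -1 * (0)^4 = 0
  5 * (0)^3 = 0
  10 * (0)^2 = 0
  -7 * (0)^1 = 0
  constant: 9
Sum = 0 + 0 + 0 + 0 + 9 = 9


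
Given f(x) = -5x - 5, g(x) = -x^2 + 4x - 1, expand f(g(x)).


Substitute g(x) into f:
f(g(x)) = -5*(-x^2 + 4x - 1) + (-5)
Expand and combine: 5x^2 - 20x
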